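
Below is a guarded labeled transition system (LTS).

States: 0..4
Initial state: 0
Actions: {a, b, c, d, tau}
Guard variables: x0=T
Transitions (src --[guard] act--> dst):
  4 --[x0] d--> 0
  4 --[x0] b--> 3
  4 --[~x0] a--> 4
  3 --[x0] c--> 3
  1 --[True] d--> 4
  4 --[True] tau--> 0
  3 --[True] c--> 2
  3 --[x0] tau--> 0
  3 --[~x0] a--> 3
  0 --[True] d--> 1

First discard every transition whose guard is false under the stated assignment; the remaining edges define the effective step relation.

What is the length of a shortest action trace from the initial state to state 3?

BFS to 3:
  Layer 0: {0}
  Layer 1: {1}
  Layer 2: {4}
  Layer 3: {3}
depth(3)=3, e.g. d·d·b

Answer: 3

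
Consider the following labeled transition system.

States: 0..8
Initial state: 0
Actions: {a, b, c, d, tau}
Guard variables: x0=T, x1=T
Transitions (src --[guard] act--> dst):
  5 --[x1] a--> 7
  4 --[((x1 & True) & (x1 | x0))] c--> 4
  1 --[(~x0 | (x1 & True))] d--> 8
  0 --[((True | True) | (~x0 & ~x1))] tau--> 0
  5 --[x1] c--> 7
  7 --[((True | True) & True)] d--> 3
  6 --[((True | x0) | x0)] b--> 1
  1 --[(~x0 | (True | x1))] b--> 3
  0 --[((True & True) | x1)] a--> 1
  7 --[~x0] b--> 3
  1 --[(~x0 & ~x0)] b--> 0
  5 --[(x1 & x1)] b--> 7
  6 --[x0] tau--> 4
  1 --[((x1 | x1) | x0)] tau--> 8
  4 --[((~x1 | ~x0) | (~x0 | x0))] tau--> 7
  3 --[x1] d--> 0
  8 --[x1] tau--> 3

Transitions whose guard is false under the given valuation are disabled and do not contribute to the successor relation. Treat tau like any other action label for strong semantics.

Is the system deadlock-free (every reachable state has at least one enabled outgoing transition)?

R = {0,1,3,8}
  0: a→1  tau→0  [2 exit(s)]
  1: b→3  d→8  tau→8  [3 exit(s)]
  3: d→0  [1 exit(s)]
  8: tau→3  [1 exit(s)]

Answer: DEADLOCK-FREE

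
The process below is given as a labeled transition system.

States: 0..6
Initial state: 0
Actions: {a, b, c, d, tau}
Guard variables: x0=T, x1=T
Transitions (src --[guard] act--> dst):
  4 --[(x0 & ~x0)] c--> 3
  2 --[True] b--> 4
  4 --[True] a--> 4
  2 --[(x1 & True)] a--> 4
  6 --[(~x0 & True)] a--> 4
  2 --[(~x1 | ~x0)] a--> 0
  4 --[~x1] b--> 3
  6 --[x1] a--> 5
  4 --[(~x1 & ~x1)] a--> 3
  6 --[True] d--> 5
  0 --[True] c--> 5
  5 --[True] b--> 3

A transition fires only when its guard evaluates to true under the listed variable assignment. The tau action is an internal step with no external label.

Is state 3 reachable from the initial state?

Answer: REACHABLE

Trace:
7 transition(s) survive guard evaluation.
L0 = {0}
L1 = {5}  cumulative {0,5}
L2 = {3}  cumulative {0,3,5}
Reach set: {0,3,5}
trace reaching 3: c·b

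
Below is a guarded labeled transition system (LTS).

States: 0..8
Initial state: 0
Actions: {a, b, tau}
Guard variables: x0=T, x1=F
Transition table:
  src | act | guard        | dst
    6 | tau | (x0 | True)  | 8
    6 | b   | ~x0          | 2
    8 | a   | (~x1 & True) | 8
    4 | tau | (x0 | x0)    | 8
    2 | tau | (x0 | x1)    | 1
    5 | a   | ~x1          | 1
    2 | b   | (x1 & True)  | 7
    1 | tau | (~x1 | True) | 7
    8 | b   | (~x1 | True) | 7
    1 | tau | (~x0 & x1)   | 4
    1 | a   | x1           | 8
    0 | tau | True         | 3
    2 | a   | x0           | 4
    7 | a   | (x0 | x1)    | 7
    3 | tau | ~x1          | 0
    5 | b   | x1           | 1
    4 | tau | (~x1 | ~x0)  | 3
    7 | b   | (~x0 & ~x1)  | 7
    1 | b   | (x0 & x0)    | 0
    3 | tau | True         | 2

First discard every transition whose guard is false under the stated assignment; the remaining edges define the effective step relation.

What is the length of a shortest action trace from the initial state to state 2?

Layered search for 2:
  depth 0: {0}
  depth 1: {3}
  depth 2: {2}
first hit 2 at d=2 via tau·tau

Answer: 2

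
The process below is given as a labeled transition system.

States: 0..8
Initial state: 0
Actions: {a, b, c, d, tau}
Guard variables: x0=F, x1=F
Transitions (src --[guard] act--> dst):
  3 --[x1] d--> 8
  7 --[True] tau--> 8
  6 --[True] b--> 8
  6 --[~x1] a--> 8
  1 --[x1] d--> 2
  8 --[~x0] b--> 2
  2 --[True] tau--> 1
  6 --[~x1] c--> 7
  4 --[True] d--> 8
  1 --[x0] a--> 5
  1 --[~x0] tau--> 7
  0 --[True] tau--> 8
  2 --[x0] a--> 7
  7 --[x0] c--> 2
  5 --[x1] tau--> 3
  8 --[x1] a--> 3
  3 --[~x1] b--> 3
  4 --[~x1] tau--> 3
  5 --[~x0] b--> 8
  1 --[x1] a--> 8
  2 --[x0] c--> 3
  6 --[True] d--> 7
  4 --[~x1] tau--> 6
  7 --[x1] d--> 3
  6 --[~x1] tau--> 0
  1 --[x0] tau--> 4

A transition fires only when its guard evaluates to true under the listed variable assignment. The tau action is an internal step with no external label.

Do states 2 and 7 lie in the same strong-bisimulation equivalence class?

Answer: NOT BISIMILAR

Analysis:
Bisimulation quotient by refinement:
  round 0: {{0,1,2,3,4,5,6,7,8}}
  round 1: {{0,1,2,7},{3,5,8},{4},{6}}
  round 2: {{0,7},{1,2},{3,5},{4},{6},{8}}
  round 3: {{0,7},{1},{2},{3},{4},{5},{6},{8}}
Fixed point at round 4; 8 class(es).
class of 2: {2}; class of 7: {0,7}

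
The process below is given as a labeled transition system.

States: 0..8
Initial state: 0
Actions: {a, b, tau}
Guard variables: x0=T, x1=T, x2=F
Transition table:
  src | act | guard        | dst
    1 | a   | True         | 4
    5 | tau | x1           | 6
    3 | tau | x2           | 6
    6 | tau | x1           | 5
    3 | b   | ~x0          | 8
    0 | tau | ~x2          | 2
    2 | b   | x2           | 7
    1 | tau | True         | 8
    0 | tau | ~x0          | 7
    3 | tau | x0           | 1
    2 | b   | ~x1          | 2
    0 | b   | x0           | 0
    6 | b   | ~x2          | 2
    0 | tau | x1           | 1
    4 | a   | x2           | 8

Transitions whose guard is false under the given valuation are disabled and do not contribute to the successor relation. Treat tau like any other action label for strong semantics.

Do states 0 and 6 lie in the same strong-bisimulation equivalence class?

Answer: NOT BISIMILAR

Working:
Bisimulation quotient by refinement:
  P[0] = {{0,1,2,3,4,5,6,7,8}}
  P[1] = {{0,6},{1},{2,4,7,8},{3,5}}
  P[2] = {{0},{1},{2,4,7,8},{3},{5},{6}}
Fixed point at round 3; 6 class(es).
[0]={0}  [6]={6}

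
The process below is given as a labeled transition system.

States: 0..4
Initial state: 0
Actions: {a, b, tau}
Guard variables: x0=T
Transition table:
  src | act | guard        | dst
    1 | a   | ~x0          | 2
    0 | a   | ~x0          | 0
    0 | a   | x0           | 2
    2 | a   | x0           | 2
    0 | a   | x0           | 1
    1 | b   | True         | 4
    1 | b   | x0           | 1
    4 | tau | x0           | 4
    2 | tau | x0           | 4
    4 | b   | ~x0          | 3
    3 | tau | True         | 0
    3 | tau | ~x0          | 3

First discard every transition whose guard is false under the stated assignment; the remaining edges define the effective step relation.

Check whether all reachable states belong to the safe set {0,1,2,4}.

Inv-set: {0,1,2,4}
R = {0,1,2,4}
  0: ok
  1: ok
  2: ok
  4: ok

Answer: INVARIANT HOLDS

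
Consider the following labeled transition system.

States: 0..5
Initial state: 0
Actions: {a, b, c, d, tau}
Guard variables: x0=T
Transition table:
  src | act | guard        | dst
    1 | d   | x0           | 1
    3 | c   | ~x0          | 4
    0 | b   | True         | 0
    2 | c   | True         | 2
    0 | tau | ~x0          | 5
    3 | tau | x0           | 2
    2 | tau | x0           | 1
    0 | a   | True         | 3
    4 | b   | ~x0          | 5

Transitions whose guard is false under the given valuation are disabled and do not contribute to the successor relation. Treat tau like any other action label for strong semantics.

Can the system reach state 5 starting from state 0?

Answer: UNREACHABLE

Working:
6 transition(s) survive guard evaluation.
L0 = {0}
L1 = {3}  total {0,3}
L2 = {2}  total {0,2,3}
L3 = {1}  total {0,1,2,3}
Reachable = {0,1,2,3}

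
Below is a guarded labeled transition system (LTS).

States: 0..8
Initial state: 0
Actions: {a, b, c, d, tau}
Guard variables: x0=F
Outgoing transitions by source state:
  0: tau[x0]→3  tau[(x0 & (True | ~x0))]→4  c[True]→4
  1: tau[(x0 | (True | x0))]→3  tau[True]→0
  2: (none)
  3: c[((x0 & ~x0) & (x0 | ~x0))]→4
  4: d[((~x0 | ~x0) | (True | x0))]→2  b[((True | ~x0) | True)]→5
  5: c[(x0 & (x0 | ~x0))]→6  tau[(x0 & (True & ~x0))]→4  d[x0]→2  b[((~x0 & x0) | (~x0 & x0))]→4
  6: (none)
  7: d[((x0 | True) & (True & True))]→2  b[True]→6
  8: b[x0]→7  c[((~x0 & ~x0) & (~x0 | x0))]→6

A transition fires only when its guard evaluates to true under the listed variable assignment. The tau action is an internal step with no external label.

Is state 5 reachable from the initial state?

Answer: REACHABLE

Working:
8 transition(s) survive guard evaluation.
depth 0: {0}
depth 1: {4}  cumulative {0,4}
depth 2: {2,5}  cumulative {0,2,4,5}
Reachable = {0,2,4,5}
Path to 5: c·b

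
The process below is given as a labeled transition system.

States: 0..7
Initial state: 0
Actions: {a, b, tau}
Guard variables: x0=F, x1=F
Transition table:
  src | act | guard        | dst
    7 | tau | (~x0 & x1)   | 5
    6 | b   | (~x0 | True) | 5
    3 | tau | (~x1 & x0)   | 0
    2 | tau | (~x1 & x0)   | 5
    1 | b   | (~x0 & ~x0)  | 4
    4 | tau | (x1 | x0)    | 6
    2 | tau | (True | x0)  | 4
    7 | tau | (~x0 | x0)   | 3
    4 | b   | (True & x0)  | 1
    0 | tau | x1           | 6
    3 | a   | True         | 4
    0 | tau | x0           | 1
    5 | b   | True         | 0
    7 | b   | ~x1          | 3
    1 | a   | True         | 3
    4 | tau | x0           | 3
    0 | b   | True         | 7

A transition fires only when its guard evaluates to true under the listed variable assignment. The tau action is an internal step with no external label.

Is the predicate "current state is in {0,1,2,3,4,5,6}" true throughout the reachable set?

Answer: INVARIANT VIOLATED at state 7

Working:
Inv-set: {0,1,2,3,4,5,6}
Reachable = {0,3,4,7}
  0: ✓
  3: ✓
  4: ✓
  7: VIOLATES
counterexample path to 7: b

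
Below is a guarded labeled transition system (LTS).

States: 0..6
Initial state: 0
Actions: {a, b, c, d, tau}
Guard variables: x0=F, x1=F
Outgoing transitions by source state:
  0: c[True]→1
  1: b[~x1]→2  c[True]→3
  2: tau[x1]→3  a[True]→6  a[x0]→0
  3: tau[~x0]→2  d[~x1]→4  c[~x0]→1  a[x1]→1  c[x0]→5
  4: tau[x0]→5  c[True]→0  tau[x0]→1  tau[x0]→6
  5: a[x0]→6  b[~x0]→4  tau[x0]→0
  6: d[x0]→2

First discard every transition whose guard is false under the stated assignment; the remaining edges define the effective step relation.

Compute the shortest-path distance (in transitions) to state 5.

Answer: UNREACHABLE

Analysis:
BFS to 5:
  Layer 0: {0}
  Layer 1: {1}
  Layer 2: {2,3}
  Layer 3: {4,6}
5 never appears.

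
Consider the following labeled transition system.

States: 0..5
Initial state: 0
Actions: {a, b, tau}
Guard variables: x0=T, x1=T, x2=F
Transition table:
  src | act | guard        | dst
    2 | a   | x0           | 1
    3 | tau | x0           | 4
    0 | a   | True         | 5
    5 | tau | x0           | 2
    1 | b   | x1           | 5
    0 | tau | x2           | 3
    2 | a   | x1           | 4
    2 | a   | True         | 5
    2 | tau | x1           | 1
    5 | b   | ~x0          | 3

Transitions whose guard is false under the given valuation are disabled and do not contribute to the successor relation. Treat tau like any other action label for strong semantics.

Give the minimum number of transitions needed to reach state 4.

Answer: 3

Working:
BFS to 4:
  depth 0: {0}
  depth 1: {5}
  depth 2: {2}
  depth 3: {1,4}
first hit 4 at d=3 via a·tau·a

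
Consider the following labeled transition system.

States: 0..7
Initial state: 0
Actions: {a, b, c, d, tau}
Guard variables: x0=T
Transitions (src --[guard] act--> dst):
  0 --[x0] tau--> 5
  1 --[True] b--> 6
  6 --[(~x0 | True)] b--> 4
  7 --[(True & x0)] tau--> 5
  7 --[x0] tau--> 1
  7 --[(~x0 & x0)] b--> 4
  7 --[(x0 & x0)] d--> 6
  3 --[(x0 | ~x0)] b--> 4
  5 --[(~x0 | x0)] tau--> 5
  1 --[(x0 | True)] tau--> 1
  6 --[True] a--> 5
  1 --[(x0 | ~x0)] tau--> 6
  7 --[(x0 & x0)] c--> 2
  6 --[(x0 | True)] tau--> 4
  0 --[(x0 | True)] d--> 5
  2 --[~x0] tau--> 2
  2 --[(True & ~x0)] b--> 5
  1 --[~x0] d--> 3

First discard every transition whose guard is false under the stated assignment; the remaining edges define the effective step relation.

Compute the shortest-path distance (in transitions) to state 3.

Breadth-first toward 3:
  Layer 0: {0}
  Layer 1: {5}
3 never appears.

Answer: UNREACHABLE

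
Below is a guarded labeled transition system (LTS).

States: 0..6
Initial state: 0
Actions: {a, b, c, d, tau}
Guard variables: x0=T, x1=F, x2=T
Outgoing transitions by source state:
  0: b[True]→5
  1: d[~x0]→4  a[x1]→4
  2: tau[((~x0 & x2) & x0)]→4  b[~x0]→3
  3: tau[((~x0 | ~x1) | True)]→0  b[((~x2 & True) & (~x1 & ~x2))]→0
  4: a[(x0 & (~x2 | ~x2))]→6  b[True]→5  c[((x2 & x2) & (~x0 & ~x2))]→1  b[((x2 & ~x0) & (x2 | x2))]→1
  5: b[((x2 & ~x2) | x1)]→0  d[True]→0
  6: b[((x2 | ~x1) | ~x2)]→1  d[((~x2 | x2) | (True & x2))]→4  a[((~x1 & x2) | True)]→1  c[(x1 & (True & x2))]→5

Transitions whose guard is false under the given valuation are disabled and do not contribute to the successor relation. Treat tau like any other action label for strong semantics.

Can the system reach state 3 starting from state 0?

Answer: UNREACHABLE

Trace:
Guard filter leaves 7 enabled edge(s).
L0 = {0}
L1 = {5}  now seen {0,5}
R = {0,5}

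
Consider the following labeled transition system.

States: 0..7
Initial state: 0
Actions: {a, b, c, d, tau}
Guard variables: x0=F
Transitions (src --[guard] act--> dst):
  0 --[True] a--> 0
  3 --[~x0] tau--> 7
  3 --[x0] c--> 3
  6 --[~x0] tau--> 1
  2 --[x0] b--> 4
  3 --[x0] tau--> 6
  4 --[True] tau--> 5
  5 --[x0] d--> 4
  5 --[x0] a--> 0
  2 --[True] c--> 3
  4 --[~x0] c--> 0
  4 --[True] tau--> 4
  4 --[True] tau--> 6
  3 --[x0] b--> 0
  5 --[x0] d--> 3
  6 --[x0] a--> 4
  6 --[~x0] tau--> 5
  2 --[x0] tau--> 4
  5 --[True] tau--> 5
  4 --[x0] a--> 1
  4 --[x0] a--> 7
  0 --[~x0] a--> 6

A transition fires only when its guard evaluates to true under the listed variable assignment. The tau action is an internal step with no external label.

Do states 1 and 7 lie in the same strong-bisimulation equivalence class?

Refine partition for ~:
  round 0: {{0,1,2,3,4,5,6,7}}
  round 1: {{0},{1,7},{2},{3,5,6},{4}}
  round 2: {{0},{1,7},{2},{3},{4},{5},{6}}
stable after 3 split(s): 7 block(s)
class of 1: {1,7}; class of 7: {1,7}

Answer: BISIMILAR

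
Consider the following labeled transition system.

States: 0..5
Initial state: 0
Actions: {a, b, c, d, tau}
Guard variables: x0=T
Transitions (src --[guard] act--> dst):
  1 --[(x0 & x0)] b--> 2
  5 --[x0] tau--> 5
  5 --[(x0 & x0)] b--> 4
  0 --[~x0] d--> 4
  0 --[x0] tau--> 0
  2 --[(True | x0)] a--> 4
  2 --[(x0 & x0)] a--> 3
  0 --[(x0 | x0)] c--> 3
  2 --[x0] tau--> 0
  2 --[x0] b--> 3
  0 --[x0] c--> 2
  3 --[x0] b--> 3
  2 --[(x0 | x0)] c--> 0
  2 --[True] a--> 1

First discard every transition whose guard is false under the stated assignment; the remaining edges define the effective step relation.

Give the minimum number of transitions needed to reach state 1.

Layered search for 1:
  Layer 0: {0}
  Layer 1: {2,3}
  Layer 2: {1,4}
1 enters at depth 2; path c·a

Answer: 2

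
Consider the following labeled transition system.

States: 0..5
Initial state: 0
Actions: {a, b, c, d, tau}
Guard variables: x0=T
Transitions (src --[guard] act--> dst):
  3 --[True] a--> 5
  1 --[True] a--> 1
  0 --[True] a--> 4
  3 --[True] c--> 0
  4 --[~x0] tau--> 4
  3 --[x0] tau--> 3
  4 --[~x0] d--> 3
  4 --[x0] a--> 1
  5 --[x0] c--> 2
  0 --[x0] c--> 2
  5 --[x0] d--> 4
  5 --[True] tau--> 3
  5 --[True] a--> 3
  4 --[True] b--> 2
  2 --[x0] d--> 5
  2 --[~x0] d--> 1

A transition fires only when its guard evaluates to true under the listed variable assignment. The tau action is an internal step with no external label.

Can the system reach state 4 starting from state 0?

13 transition(s) survive guard evaluation.
L0 = {0}
L1 = {2,4}  cumulative {0,2,4}
L2 = {1,5}  cumulative {0,1,2,4,5}
L3 = {3}  cumulative {0,1,2,3,4,5}
Reach set: {0,1,2,3,4,5}
witness 4: a

Answer: REACHABLE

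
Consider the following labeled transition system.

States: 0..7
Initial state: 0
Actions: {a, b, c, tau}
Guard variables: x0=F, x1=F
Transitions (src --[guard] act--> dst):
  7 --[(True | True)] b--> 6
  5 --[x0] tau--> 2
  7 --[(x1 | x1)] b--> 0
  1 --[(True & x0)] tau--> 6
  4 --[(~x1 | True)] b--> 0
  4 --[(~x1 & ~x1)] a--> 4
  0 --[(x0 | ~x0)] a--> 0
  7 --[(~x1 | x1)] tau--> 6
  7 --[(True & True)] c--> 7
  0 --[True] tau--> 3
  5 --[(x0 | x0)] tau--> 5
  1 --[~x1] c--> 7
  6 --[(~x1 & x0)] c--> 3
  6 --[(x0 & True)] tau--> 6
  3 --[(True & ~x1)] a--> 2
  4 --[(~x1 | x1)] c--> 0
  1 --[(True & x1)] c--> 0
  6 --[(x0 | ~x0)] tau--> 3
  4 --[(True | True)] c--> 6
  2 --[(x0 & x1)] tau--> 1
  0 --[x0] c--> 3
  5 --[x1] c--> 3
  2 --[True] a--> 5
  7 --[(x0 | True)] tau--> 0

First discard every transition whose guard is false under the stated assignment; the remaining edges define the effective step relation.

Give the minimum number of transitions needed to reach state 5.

BFS to 5:
  L0 = {0}
  L1 = {3}
  L2 = {2}
  L3 = {5}
depth(5)=3, e.g. tau·a·a

Answer: 3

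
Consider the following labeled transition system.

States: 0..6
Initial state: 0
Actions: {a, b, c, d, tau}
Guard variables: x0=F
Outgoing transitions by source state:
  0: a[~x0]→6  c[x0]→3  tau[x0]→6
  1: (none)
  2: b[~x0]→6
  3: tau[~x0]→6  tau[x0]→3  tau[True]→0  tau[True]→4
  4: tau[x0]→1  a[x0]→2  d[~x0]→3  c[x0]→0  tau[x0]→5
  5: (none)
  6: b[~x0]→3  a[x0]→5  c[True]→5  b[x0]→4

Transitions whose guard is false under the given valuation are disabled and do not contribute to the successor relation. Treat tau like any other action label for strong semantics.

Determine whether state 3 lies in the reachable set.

Answer: REACHABLE

Working:
8 transition(s) survive guard evaluation.
L0 = {0}
L1 = {6}  total {0,6}
L2 = {3,5}  total {0,3,5,6}
L3 = {4}  total {0,3,4,5,6}
Reach set: {0,3,4,5,6}
trace reaching 3: a·b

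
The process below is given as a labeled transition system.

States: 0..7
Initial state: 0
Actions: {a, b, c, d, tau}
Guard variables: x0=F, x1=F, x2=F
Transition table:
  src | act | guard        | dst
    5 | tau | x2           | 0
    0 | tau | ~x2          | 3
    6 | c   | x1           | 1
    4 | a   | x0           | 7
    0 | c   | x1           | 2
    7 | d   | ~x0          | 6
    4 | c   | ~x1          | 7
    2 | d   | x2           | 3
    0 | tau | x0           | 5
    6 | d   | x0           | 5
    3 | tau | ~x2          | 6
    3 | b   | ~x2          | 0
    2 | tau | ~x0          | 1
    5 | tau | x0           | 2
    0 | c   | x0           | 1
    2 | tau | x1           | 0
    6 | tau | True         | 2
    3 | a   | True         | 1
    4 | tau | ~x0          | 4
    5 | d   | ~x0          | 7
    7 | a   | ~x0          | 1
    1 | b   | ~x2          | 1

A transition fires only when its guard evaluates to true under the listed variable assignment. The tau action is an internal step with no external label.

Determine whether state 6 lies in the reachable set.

After dropping false guards: 12 live edges.
L0 = {0}
L1 = {3}  now seen {0,3}
L2 = {1,6}  now seen {0,1,3,6}
L3 = {2}  now seen {0,1,2,3,6}
R = {0,1,2,3,6}
trace reaching 6: tau·tau

Answer: REACHABLE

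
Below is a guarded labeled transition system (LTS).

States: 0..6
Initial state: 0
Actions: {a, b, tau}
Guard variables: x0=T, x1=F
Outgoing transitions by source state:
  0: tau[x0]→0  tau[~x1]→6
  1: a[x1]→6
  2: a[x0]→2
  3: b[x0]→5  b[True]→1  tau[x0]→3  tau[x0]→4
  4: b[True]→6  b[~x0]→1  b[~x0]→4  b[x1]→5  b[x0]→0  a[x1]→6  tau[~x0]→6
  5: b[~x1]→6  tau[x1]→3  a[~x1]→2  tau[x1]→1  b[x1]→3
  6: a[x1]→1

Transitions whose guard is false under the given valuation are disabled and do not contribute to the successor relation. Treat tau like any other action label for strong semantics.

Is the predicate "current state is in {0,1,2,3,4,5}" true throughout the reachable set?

Safe = {0,1,2,3,4,5}
R = {0,6}
  0: safe
  6: ✗ unsafe
witness against invariant: tau → 6

Answer: INVARIANT VIOLATED at state 6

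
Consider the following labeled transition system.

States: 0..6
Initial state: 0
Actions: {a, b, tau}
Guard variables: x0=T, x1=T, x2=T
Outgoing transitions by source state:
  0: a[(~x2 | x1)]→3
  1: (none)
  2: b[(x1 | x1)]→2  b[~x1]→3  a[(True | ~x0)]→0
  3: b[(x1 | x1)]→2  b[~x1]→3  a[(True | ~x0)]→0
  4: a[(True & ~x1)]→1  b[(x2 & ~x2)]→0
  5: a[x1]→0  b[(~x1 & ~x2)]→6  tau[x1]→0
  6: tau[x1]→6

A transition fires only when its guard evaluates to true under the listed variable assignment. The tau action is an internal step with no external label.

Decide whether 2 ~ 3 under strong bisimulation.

Answer: BISIMILAR

Trace:
Compute ~ classes (split until stable):
  π0 = {{0,1,2,3,4,5,6}}
  π1 = {{0},{1,4},{2,3},{5},{6}}
5 equivalence class(es) (converged in 2)
[2]={2,3}  [3]={2,3}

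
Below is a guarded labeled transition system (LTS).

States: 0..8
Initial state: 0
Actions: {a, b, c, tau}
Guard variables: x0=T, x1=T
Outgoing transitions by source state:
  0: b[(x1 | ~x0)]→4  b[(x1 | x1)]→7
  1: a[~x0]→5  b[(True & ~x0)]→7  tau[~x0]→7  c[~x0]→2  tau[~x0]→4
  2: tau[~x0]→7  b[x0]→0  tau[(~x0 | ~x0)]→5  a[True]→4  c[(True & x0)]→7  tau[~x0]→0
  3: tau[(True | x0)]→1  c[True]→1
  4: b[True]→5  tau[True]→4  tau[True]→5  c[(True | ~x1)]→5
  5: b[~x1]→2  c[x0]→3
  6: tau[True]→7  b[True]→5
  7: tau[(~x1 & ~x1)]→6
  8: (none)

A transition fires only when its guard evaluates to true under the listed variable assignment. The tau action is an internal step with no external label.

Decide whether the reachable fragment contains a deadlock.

Reach set: {0,1,3,4,5,7}
  0: b→4  b→7  [2 exit(s)]
  1: ∅  [STUCK]
  3: c→1  tau→1  [2 exit(s)]
  4: b→5  c→5  tau→4  tau→5  [4 exit(s)]
  5: c→3  [1 exit(s)]
  7: ∅  [STUCK]
trace reaching 1: b·b·c·tau

Answer: DEADLOCK at state 1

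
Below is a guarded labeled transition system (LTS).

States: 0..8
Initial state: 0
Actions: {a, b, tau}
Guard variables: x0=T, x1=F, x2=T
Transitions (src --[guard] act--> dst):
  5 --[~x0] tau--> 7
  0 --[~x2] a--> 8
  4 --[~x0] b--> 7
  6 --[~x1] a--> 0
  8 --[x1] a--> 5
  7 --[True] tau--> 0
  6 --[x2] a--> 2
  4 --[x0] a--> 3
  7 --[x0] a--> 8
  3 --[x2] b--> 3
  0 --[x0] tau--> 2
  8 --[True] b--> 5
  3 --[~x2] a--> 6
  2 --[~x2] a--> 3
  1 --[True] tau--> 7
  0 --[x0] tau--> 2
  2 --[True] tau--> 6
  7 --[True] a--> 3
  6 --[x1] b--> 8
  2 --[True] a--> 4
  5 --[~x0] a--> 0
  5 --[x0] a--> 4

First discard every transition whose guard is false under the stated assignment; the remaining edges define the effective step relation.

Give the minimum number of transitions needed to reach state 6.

Answer: 2

Trace:
BFS to 6:
  L0 = {0}
  L1 = {2}
  L2 = {4,6}
depth(6)=2, e.g. tau·tau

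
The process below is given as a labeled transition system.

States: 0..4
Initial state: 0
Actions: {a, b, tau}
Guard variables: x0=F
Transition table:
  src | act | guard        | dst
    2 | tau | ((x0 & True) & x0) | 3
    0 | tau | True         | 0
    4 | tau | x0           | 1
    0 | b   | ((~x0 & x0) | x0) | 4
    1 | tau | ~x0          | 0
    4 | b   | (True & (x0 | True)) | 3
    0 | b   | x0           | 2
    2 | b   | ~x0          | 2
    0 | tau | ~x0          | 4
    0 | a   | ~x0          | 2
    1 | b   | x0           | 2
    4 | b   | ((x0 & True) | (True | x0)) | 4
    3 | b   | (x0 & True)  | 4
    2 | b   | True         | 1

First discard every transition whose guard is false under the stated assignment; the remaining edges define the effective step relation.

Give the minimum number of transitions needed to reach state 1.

Layered search for 1:
  L0 = {0}
  L1 = {2,4}
  L2 = {1,3}
first hit 1 at d=2 via a·b

Answer: 2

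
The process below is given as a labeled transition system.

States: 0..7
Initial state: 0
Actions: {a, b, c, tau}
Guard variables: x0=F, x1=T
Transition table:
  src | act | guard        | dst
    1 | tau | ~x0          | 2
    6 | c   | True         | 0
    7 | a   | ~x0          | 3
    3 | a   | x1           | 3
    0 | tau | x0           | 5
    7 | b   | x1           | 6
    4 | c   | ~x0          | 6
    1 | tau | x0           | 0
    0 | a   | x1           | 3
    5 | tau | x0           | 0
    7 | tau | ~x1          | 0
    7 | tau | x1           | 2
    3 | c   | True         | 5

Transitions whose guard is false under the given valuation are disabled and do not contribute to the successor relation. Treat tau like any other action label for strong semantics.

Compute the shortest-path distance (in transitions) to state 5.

BFS to 5:
  depth 0: {0}
  depth 1: {3}
  depth 2: {5}
5 enters at depth 2; path a·c

Answer: 2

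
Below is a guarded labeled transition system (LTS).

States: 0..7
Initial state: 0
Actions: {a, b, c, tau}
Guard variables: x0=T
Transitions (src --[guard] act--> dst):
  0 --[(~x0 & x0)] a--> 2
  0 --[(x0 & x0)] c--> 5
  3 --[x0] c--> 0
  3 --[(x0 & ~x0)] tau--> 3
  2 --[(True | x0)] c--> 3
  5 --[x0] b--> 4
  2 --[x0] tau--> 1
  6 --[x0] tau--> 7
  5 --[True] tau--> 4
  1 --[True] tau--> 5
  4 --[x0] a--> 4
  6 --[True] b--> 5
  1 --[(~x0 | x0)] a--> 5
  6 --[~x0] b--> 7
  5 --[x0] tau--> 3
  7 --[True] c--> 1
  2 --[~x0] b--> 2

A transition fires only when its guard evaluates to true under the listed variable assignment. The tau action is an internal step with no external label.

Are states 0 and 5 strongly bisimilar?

Bisimulation quotient by refinement:
  π0 = {{0,1,2,3,4,5,6,7}}
  π1 = {{0,3,7},{1},{2},{4},{5,6}}
  π2 = {{0},{1},{2},{3},{4},{5},{6},{7}}
8 equivalence class(es) (converged in 3)
[0]={0}  [5]={5}

Answer: NOT BISIMILAR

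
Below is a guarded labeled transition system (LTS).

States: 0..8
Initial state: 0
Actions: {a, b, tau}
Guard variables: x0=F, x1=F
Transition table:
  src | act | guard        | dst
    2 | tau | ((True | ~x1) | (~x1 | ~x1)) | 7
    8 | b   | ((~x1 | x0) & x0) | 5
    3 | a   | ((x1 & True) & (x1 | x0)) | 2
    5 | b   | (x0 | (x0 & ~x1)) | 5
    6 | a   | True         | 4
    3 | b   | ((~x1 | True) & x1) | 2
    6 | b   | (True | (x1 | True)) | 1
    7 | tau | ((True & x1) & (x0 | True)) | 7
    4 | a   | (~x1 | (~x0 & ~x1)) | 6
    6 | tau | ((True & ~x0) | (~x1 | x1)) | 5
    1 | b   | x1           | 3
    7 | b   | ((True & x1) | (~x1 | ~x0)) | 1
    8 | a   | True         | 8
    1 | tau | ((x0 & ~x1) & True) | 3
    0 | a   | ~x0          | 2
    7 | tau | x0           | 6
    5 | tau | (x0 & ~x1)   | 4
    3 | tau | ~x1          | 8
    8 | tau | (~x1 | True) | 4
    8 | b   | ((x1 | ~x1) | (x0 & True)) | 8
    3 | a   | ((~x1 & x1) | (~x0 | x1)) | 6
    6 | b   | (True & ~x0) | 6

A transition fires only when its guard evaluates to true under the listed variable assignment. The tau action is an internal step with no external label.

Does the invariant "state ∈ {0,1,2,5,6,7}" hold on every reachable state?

Answer: INVARIANT HOLDS

Trace:
Safe = {0,1,2,5,6,7}
Reach set: {0,1,2,7}
  0: ✓
  1: ✓
  2: ✓
  7: ✓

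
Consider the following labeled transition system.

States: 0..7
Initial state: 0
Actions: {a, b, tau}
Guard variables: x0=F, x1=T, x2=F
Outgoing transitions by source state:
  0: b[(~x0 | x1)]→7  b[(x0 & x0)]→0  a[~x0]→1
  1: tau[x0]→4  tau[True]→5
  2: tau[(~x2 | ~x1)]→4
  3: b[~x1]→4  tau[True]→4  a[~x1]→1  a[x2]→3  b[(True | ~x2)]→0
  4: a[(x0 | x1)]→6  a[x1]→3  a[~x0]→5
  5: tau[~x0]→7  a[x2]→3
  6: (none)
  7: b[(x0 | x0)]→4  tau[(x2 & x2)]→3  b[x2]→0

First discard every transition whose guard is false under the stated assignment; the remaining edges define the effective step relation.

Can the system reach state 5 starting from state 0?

Answer: REACHABLE

Analysis:
Guard filter leaves 10 enabled edge(s).
Layer 0: {0}
Layer 1: {1,7}  now seen {0,1,7}
Layer 2: {5}  now seen {0,1,5,7}
R = {0,1,5,7}
Path to 5: a·tau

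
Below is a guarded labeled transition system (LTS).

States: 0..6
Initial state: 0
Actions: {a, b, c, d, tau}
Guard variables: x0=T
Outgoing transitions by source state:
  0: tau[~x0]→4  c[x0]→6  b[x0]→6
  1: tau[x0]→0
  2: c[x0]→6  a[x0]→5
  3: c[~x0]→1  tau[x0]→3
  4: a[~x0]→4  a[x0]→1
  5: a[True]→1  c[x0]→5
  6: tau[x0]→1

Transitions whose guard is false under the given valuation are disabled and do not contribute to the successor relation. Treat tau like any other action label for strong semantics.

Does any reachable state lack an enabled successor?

Reach set: {0,1,6}
  0: b→6  c→6  [2 exit(s)]
  1: tau→0  [1 exit(s)]
  6: tau→1  [1 exit(s)]

Answer: DEADLOCK-FREE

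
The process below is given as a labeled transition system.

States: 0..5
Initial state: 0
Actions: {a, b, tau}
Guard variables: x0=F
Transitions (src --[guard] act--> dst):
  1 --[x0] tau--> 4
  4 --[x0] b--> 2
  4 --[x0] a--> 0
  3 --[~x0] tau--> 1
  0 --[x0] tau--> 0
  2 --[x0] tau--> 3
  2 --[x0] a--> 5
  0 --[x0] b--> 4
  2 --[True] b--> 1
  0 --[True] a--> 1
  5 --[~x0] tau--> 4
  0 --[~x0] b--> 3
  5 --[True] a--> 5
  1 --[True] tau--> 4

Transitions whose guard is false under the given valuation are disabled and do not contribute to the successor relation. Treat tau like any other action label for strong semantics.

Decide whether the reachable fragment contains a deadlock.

Answer: DEADLOCK at state 4

Analysis:
Reachable = {0,1,3,4}
  0: a→1  b→3  [deg 2]
  1: tau→4  [deg 1]
  3: tau→1  [deg 1]
  4: ∅  [deadlock]
trace reaching 4: a·tau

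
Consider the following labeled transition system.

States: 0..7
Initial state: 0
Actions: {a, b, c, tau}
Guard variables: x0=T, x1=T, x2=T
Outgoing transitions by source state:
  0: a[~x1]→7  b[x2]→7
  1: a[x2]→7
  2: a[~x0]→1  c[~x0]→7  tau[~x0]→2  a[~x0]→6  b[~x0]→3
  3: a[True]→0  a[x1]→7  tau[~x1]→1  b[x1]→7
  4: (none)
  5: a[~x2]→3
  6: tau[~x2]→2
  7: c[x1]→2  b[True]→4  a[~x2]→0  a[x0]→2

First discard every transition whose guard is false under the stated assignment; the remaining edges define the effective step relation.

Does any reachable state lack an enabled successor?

Reach set: {0,2,4,7}
  0: b→7  [1 exit(s)]
  2: ∅  [STUCK]
  4: ∅  [STUCK]
  7: a→2  b→4  c→2  [3 exit(s)]
trace reaching 2: b·c

Answer: DEADLOCK at state 2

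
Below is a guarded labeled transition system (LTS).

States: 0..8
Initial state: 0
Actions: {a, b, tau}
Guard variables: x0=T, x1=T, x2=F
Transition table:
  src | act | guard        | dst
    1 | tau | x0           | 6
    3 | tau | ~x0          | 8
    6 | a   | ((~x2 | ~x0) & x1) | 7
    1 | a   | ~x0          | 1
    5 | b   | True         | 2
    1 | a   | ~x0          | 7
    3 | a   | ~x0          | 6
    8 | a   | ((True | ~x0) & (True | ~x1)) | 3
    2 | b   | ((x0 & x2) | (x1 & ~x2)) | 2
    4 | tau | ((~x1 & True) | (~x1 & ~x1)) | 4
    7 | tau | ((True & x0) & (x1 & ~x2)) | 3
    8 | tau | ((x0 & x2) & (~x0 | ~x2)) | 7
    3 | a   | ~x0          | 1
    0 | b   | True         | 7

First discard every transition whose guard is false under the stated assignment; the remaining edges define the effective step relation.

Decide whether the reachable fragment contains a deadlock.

Reach set: {0,3,7}
  0: b→7  [1 out]
  3: ∅  [no exit]
  7: tau→3  [1 out]
witness 3: b·tau

Answer: DEADLOCK at state 3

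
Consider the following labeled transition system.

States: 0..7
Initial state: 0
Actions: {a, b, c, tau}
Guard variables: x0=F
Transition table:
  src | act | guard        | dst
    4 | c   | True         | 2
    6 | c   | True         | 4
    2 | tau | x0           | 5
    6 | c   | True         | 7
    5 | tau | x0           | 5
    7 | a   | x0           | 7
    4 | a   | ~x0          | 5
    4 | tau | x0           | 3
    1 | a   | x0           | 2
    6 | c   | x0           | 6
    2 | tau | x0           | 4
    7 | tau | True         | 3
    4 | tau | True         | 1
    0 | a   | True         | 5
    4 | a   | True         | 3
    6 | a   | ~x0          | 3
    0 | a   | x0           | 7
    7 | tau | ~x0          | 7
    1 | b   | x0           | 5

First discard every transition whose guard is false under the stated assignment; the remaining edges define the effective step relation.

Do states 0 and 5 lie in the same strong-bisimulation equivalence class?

Answer: NOT BISIMILAR

Working:
Bisimulation quotient by refinement:
  π0 = {{0,1,2,3,4,5,6,7}}
  π1 = {{0},{1,2,3,5},{4},{6},{7}}
5 equivalence class(es) (converged in 2)
0∈{0}, 5∈{1,2,3,5}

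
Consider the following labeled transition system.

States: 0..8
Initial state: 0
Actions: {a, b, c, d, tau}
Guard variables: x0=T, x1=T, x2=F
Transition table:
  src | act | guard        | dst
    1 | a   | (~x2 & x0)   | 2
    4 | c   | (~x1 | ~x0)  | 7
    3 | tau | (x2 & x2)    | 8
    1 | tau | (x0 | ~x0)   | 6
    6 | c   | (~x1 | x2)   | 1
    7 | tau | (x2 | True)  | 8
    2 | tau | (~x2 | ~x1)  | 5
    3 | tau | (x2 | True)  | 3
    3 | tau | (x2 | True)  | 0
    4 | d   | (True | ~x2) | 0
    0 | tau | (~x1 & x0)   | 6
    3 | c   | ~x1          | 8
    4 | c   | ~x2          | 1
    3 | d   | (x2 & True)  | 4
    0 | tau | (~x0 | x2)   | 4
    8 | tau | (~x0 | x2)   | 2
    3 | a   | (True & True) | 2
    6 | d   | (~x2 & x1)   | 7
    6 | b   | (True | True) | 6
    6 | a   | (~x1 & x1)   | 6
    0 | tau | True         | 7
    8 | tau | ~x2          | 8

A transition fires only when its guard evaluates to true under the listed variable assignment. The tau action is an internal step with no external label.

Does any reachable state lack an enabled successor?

Reach set: {0,7,8}
  0: tau→7  [1 out]
  7: tau→8  [1 out]
  8: tau→8  [1 out]

Answer: DEADLOCK-FREE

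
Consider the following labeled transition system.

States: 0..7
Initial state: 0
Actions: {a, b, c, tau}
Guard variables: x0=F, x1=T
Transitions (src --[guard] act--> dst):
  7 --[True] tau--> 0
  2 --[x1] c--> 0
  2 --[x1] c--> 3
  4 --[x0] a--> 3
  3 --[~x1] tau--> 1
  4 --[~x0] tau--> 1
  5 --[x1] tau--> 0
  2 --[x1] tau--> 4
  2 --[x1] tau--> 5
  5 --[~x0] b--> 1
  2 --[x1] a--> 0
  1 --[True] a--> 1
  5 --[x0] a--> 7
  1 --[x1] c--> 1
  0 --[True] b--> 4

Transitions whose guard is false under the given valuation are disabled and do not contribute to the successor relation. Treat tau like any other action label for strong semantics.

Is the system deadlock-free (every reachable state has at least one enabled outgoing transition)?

Answer: DEADLOCK-FREE

Analysis:
R = {0,1,4}
  0: b→4  [1 exit(s)]
  1: a→1  c→1  [2 exit(s)]
  4: tau→1  [1 exit(s)]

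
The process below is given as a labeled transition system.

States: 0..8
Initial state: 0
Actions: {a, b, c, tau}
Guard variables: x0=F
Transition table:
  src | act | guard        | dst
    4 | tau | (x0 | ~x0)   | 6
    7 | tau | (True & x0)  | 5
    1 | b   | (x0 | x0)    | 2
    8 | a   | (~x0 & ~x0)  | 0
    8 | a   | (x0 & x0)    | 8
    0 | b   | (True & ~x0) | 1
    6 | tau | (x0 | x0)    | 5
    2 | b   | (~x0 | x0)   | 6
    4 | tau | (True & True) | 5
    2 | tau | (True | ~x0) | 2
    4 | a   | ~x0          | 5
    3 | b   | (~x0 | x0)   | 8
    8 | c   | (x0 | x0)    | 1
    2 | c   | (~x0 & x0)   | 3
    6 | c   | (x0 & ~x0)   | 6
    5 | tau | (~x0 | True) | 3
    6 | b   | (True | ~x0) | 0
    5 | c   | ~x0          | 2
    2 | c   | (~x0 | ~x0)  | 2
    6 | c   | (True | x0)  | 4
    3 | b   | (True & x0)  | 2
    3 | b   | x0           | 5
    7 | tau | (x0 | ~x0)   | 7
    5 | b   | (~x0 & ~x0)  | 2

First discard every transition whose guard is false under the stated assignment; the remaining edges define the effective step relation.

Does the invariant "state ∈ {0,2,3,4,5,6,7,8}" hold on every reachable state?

Safe = {0,2,3,4,5,6,7,8}
R = {0,1}
  0: ok
  1: VIOLATES
witness against invariant: b → 1

Answer: INVARIANT VIOLATED at state 1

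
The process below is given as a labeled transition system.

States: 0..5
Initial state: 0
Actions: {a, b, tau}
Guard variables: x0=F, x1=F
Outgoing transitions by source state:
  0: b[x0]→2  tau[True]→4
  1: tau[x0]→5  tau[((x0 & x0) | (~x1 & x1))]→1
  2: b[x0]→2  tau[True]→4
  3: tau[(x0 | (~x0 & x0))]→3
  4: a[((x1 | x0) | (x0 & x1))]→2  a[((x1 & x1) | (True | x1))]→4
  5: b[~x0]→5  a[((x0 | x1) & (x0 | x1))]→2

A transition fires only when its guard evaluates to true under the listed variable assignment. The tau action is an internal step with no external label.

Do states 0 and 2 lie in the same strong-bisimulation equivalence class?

Refine partition for ~:
  P[0] = {{0,1,2,3,4,5}}
  P[1] = {{0,2},{1,3},{4},{5}}
stable after 2 split(s): 4 block(s)
0∈{0,2}, 2∈{0,2}

Answer: BISIMILAR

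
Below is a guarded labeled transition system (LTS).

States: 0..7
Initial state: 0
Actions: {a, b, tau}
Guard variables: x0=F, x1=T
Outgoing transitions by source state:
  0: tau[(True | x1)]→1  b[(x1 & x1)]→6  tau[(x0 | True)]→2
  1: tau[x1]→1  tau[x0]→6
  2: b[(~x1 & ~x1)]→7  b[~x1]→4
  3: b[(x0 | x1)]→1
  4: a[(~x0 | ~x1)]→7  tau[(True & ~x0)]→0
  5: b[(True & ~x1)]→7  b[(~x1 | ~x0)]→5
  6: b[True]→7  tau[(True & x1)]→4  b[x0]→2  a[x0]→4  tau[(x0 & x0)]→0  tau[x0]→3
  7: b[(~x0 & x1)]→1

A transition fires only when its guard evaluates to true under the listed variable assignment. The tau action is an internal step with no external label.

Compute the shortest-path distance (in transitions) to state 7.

Layered search for 7:
  Layer 0: {0}
  Layer 1: {1,2,6}
  Layer 2: {4,7}
depth(7)=2, e.g. b·b

Answer: 2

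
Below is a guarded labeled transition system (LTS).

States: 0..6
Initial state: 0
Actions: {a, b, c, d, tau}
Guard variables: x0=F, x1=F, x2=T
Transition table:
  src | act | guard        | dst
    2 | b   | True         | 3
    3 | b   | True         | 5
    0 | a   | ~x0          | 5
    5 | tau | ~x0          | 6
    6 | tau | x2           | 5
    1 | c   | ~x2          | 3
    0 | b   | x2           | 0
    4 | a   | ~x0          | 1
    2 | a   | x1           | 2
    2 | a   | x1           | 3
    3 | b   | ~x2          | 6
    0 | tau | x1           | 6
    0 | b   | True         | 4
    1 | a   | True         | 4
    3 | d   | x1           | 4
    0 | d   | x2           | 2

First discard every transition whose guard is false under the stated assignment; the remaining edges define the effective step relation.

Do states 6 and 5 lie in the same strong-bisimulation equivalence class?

Answer: BISIMILAR

Analysis:
Refine partition for ~:
  π0 = {{0,1,2,3,4,5,6}}
  π1 = {{0},{1,4},{2,3},{5,6}}
  π2 = {{0},{1,4},{2},{3},{5,6}}
Fixed point at round 3; 5 class(es).
[6]={5,6}  [5]={5,6}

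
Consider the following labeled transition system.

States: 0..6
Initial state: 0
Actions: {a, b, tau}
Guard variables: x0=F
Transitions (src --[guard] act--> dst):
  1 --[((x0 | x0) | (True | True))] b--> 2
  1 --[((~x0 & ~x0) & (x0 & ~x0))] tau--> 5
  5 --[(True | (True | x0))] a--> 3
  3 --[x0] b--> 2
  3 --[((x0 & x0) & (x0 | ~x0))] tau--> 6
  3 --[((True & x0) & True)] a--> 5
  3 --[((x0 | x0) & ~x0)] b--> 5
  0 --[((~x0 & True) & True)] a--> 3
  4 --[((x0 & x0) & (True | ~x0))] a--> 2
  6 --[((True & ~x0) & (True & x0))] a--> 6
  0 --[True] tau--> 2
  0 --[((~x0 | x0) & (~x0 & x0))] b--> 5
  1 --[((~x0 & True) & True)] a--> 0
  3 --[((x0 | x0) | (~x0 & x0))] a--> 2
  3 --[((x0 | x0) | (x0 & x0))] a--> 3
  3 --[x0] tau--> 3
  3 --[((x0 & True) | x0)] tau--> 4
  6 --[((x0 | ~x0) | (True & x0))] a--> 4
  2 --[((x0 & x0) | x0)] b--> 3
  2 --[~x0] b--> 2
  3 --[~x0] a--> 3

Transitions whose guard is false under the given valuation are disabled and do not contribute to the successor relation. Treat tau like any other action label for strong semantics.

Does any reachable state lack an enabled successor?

R = {0,2,3}
  0: a→3  tau→2  [2 exit(s)]
  2: b→2  [1 exit(s)]
  3: a→3  [1 exit(s)]

Answer: DEADLOCK-FREE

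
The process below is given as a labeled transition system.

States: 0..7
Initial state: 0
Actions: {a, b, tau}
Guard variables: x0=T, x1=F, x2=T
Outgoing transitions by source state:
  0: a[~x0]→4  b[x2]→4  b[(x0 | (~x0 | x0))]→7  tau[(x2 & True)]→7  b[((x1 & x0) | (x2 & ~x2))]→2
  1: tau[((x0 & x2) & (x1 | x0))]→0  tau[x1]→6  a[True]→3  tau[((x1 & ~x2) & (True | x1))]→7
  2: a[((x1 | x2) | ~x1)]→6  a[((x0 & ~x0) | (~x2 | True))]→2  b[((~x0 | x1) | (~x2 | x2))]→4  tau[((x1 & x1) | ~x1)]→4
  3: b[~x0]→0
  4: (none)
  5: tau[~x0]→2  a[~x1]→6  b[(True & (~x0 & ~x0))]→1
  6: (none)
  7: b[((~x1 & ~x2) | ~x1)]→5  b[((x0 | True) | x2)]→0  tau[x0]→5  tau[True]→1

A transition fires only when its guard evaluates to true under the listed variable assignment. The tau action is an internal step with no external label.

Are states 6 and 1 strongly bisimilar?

Answer: NOT BISIMILAR

Trace:
Bisimulation quotient by refinement:
  round 0: {{0,1,2,3,4,5,6,7}}
  round 1: {{0,7},{1},{2},{3,4,6},{5}}
  round 2: {{0},{1},{2},{3,4,6},{5},{7}}
6 equivalence class(es) (converged in 3)
class of 6: {3,4,6}; class of 1: {1}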